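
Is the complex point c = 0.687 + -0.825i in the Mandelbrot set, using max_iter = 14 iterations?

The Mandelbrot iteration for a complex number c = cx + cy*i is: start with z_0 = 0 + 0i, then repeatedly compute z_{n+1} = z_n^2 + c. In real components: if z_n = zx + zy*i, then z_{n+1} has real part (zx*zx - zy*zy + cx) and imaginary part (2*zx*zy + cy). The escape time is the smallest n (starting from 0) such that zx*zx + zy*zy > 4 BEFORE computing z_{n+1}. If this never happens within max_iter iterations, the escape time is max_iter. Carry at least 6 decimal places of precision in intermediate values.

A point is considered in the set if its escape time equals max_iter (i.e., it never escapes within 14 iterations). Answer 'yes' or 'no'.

Answer: no

Derivation:
z_0 = 0 + 0i, c = 0.6870 + -0.8250i
Iter 1: z = 0.6870 + -0.8250i, |z|^2 = 1.1526
Iter 2: z = 0.4783 + -1.9586i, |z|^2 = 4.0647
Escaped at iteration 2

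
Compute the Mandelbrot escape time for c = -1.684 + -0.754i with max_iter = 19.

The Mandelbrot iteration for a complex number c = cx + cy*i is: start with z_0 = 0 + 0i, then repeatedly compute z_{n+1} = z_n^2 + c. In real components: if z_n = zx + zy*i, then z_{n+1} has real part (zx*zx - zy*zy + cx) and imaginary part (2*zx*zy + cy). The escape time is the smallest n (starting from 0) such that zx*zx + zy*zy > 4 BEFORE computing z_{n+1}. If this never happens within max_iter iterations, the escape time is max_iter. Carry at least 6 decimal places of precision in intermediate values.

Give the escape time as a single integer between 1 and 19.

Answer: 3

Derivation:
z_0 = 0 + 0i, c = -1.6840 + -0.7540i
Iter 1: z = -1.6840 + -0.7540i, |z|^2 = 3.4044
Iter 2: z = 0.5833 + 1.7855i, |z|^2 = 3.5282
Iter 3: z = -4.5316 + 1.3291i, |z|^2 = 22.3021
Escaped at iteration 3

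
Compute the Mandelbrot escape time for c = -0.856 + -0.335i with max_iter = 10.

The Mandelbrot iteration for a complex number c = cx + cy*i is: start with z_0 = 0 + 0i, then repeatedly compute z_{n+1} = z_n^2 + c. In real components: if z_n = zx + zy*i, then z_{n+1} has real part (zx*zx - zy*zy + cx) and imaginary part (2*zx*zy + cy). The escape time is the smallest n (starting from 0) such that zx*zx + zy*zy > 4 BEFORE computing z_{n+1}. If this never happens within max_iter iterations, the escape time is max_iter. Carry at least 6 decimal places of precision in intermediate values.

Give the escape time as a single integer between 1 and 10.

z_0 = 0 + 0i, c = -0.8560 + -0.3350i
Iter 1: z = -0.8560 + -0.3350i, |z|^2 = 0.8450
Iter 2: z = -0.2355 + 0.2385i, |z|^2 = 0.1123
Iter 3: z = -0.8574 + -0.4473i, |z|^2 = 0.9353
Iter 4: z = -0.3209 + 0.4321i, |z|^2 = 0.2897
Iter 5: z = -0.9397 + -0.6124i, |z|^2 = 1.2581
Iter 6: z = -0.3478 + 0.8159i, |z|^2 = 0.7867
Iter 7: z = -1.4007 + -0.9026i, |z|^2 = 2.7767
Iter 8: z = 0.2913 + 2.1936i, |z|^2 = 4.8969
Escaped at iteration 8

Answer: 8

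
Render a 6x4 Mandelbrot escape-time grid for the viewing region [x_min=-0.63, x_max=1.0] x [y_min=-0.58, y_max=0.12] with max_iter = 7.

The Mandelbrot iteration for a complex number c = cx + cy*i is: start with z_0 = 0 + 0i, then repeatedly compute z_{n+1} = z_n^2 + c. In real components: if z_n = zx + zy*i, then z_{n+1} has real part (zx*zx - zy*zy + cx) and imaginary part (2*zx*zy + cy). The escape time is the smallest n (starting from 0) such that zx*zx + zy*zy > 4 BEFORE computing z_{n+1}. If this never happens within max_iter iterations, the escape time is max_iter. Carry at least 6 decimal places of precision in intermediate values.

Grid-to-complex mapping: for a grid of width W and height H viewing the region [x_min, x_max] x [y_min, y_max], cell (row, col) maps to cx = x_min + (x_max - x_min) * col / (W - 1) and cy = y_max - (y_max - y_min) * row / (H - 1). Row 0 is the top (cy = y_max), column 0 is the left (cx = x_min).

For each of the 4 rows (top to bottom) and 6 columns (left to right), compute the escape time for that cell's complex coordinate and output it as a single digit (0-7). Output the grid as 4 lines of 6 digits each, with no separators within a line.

Answer: 777742
777742
777732
777732

Derivation:
(row=0, col=0): c = -0.6300 + 0.1200i → escape time 7
(row=0, col=1): c = -0.3040 + 0.1200i → escape time 7
(row=0, col=2): c = 0.0220 + 0.1200i → escape time 7
(row=0, col=3): c = 0.3480 + 0.1200i → escape time 7
(row=0, col=4): c = 0.6740 + 0.1200i → escape time 4
(row=0, col=5): c = 1.0000 + 0.1200i → escape time 2
(row=1, col=0): c = -0.6300 + -0.1133i → escape time 7
(row=1, col=1): c = -0.3040 + -0.1133i → escape time 7
(row=1, col=2): c = 0.0220 + -0.1133i → escape time 7
(row=1, col=3): c = 0.3480 + -0.1133i → escape time 7
(row=1, col=4): c = 0.6740 + -0.1133i → escape time 4
(row=1, col=5): c = 1.0000 + -0.1133i → escape time 2
(row=2, col=0): c = -0.6300 + -0.3467i → escape time 7
(row=2, col=1): c = -0.3040 + -0.3467i → escape time 7
(row=2, col=2): c = 0.0220 + -0.3467i → escape time 7
(row=2, col=3): c = 0.3480 + -0.3467i → escape time 7
(row=2, col=4): c = 0.6740 + -0.3467i → escape time 3
(row=2, col=5): c = 1.0000 + -0.3467i → escape time 2
(row=3, col=0): c = -0.6300 + -0.5800i → escape time 7
(row=3, col=1): c = -0.3040 + -0.5800i → escape time 7
(row=3, col=2): c = 0.0220 + -0.5800i → escape time 7
(row=3, col=3): c = 0.3480 + -0.5800i → escape time 7
(row=3, col=4): c = 0.6740 + -0.5800i → escape time 3
(row=3, col=5): c = 1.0000 + -0.5800i → escape time 2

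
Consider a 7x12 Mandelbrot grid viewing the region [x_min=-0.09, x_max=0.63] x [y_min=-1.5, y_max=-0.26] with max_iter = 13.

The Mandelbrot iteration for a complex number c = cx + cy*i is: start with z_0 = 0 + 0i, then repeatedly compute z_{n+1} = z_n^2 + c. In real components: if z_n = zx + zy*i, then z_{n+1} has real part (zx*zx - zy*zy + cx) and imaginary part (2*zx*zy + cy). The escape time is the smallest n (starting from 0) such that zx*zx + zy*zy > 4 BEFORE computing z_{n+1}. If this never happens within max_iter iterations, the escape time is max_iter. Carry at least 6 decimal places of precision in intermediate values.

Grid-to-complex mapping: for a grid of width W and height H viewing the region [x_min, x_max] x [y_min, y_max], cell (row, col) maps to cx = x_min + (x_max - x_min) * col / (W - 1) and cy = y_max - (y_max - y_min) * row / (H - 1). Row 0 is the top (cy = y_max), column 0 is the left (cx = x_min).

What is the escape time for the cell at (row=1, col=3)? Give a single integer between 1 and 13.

Answer: 13

Derivation:
z_0 = 0 + 0i, c = 0.2700 + -0.3727i
Iter 1: z = 0.2700 + -0.3727i, |z|^2 = 0.2118
Iter 2: z = 0.2040 + -0.5740i, |z|^2 = 0.3711
Iter 3: z = -0.0179 + -0.6069i, |z|^2 = 0.3686
Iter 4: z = -0.0980 + -0.3510i, |z|^2 = 0.1328
Iter 5: z = 0.1564 + -0.3039i, |z|^2 = 0.1168
Iter 6: z = 0.2021 + -0.4678i, |z|^2 = 0.2597
Iter 7: z = 0.0920 + -0.5618i, |z|^2 = 0.3241
Iter 8: z = -0.0371 + -0.4761i, |z|^2 = 0.2281
Iter 9: z = 0.0447 + -0.3374i, |z|^2 = 0.1158
Iter 10: z = 0.1582 + -0.4029i, |z|^2 = 0.1873
Iter 11: z = 0.1327 + -0.5002i, |z|^2 = 0.2678
Iter 12: z = 0.0374 + -0.5055i, |z|^2 = 0.2569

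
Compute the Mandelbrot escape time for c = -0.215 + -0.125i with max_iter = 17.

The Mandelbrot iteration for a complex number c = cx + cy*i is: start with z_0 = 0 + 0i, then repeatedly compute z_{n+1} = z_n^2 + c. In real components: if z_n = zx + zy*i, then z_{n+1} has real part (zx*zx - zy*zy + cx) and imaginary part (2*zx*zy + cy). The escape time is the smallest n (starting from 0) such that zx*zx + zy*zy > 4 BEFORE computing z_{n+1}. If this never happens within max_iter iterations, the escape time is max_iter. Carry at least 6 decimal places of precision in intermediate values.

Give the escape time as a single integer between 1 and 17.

z_0 = 0 + 0i, c = -0.2150 + -0.1250i
Iter 1: z = -0.2150 + -0.1250i, |z|^2 = 0.0618
Iter 2: z = -0.1844 + -0.0713i, |z|^2 = 0.0391
Iter 3: z = -0.1861 + -0.0987i, |z|^2 = 0.0444
Iter 4: z = -0.1901 + -0.0883i, |z|^2 = 0.0439
Iter 5: z = -0.1866 + -0.0914i, |z|^2 = 0.0432
Iter 6: z = -0.1885 + -0.0909i, |z|^2 = 0.0438
Iter 7: z = -0.1877 + -0.0907i, |z|^2 = 0.0435
Iter 8: z = -0.1880 + -0.0909i, |z|^2 = 0.0436
Iter 9: z = -0.1879 + -0.0908i, |z|^2 = 0.0436
Iter 10: z = -0.1879 + -0.0909i, |z|^2 = 0.0436
Iter 11: z = -0.1879 + -0.0908i, |z|^2 = 0.0436
Iter 12: z = -0.1879 + -0.0909i, |z|^2 = 0.0436
Iter 13: z = -0.1879 + -0.0909i, |z|^2 = 0.0436
Iter 14: z = -0.1879 + -0.0909i, |z|^2 = 0.0436
Iter 15: z = -0.1879 + -0.0909i, |z|^2 = 0.0436
Iter 16: z = -0.1879 + -0.0909i, |z|^2 = 0.0436

Answer: 17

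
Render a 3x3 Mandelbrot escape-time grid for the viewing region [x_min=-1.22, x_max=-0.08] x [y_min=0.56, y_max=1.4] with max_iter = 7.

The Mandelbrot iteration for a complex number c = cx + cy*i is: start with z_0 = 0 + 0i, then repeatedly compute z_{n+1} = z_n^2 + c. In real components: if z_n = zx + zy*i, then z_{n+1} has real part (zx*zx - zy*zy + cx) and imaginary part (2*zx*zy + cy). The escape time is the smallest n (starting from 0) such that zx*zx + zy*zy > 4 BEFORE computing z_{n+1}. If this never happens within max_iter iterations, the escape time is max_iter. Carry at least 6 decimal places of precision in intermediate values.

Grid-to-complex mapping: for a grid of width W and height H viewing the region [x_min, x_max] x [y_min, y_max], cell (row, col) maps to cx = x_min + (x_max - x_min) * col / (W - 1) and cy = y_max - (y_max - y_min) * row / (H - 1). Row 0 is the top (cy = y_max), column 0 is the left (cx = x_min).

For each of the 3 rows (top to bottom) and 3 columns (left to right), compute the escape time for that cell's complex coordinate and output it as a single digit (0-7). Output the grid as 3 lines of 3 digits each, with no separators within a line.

(row=0, col=0): c = -1.2200 + 1.4000i → escape time 2
(row=0, col=1): c = -0.6500 + 1.4000i → escape time 2
(row=0, col=2): c = -0.0800 + 1.4000i → escape time 2
(row=1, col=0): c = -1.2200 + 0.9800i → escape time 3
(row=1, col=1): c = -0.6500 + 0.9800i → escape time 4
(row=1, col=2): c = -0.0800 + 0.9800i → escape time 7
(row=2, col=0): c = -1.2200 + 0.5600i → escape time 4
(row=2, col=1): c = -0.6500 + 0.5600i → escape time 7
(row=2, col=2): c = -0.0800 + 0.5600i → escape time 7

Answer: 222
347
477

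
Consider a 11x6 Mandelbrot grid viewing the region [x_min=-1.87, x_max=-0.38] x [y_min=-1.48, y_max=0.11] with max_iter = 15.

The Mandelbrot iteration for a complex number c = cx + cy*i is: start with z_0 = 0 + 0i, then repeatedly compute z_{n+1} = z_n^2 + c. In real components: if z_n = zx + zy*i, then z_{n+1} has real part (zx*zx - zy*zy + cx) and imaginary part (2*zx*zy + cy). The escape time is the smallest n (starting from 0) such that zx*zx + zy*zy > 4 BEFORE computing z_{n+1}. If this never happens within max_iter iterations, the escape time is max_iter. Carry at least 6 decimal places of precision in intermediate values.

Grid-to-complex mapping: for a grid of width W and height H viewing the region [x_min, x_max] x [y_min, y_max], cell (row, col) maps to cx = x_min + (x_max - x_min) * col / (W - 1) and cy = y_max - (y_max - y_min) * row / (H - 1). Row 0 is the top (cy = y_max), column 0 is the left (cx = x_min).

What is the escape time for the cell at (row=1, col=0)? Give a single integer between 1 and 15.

Answer: 4

Derivation:
z_0 = 0 + 0i, c = -1.8700 + -0.2080i
Iter 1: z = -1.8700 + -0.2080i, |z|^2 = 3.5402
Iter 2: z = 1.5836 + 0.5699i, |z|^2 = 2.8327
Iter 3: z = 0.3131 + 1.5971i, |z|^2 = 2.6487
Iter 4: z = -4.3227 + 0.7921i, |z|^2 = 19.3129
Escaped at iteration 4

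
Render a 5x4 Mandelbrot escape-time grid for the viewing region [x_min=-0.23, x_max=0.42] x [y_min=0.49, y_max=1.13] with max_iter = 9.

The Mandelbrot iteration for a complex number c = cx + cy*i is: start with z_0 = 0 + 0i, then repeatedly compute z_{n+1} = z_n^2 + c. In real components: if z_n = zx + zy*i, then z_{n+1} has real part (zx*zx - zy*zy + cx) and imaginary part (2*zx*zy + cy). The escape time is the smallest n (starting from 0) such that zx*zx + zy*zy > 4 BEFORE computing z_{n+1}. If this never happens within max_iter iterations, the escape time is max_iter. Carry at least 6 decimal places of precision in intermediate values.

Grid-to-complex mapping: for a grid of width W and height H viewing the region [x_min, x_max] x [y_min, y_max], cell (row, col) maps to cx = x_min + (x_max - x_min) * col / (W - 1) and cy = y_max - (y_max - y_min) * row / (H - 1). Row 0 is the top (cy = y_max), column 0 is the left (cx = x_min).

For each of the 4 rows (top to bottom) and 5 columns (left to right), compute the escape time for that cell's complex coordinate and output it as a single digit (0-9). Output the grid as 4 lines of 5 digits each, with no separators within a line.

Answer: 54332
79543
99865
99996

Derivation:
(row=0, col=0): c = -0.2300 + 1.1300i → escape time 5
(row=0, col=1): c = -0.0675 + 1.1300i → escape time 4
(row=0, col=2): c = 0.0950 + 1.1300i → escape time 3
(row=0, col=3): c = 0.2575 + 1.1300i → escape time 3
(row=0, col=4): c = 0.4200 + 1.1300i → escape time 2
(row=1, col=0): c = -0.2300 + 0.9167i → escape time 7
(row=1, col=1): c = -0.0675 + 0.9167i → escape time 9
(row=1, col=2): c = 0.0950 + 0.9167i → escape time 5
(row=1, col=3): c = 0.2575 + 0.9167i → escape time 4
(row=1, col=4): c = 0.4200 + 0.9167i → escape time 3
(row=2, col=0): c = -0.2300 + 0.7033i → escape time 9
(row=2, col=1): c = -0.0675 + 0.7033i → escape time 9
(row=2, col=2): c = 0.0950 + 0.7033i → escape time 8
(row=2, col=3): c = 0.2575 + 0.7033i → escape time 6
(row=2, col=4): c = 0.4200 + 0.7033i → escape time 5
(row=3, col=0): c = -0.2300 + 0.4900i → escape time 9
(row=3, col=1): c = -0.0675 + 0.4900i → escape time 9
(row=3, col=2): c = 0.0950 + 0.4900i → escape time 9
(row=3, col=3): c = 0.2575 + 0.4900i → escape time 9
(row=3, col=4): c = 0.4200 + 0.4900i → escape time 6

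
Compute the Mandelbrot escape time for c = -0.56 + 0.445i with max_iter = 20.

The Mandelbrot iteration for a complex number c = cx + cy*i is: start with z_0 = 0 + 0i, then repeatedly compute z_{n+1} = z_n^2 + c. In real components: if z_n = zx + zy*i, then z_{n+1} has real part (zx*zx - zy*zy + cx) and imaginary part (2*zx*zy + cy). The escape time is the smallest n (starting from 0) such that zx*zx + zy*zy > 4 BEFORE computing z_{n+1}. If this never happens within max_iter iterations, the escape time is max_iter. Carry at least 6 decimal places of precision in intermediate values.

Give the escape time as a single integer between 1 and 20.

z_0 = 0 + 0i, c = -0.5600 + 0.4450i
Iter 1: z = -0.5600 + 0.4450i, |z|^2 = 0.5116
Iter 2: z = -0.4444 + -0.0534i, |z|^2 = 0.2004
Iter 3: z = -0.3653 + 0.4925i, |z|^2 = 0.3760
Iter 4: z = -0.6690 + 0.0852i, |z|^2 = 0.4549
Iter 5: z = -0.1196 + 0.3310i, |z|^2 = 0.1239
Iter 6: z = -0.6553 + 0.3658i, |z|^2 = 0.5632
Iter 7: z = -0.2644 + -0.0344i, |z|^2 = 0.0711
Iter 8: z = -0.4913 + 0.4632i, |z|^2 = 0.4559
Iter 9: z = -0.5332 + -0.0101i, |z|^2 = 0.2844
Iter 10: z = -0.2758 + 0.4558i, |z|^2 = 0.2838
Iter 11: z = -0.6917 + 0.1936i, |z|^2 = 0.5159
Iter 12: z = -0.1191 + 0.1772i, |z|^2 = 0.0456
Iter 13: z = -0.5772 + 0.4028i, |z|^2 = 0.4954
Iter 14: z = -0.3891 + -0.0200i, |z|^2 = 0.1518
Iter 15: z = -0.4090 + 0.4606i, |z|^2 = 0.3794
Iter 16: z = -0.6048 + 0.0682i, |z|^2 = 0.3705
Iter 17: z = -0.1988 + 0.3625i, |z|^2 = 0.1709
Iter 18: z = -0.6518 + 0.3009i, |z|^2 = 0.5154
Iter 19: z = -0.2256 + 0.0528i, |z|^2 = 0.0537

Answer: 20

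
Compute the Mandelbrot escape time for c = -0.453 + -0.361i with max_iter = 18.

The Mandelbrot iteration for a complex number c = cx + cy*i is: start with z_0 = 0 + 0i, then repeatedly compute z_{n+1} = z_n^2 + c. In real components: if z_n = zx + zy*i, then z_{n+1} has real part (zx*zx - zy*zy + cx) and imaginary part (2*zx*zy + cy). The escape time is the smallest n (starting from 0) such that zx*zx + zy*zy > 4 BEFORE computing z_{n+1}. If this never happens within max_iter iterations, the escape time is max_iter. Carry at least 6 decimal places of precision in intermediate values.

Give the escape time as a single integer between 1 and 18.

Answer: 18

Derivation:
z_0 = 0 + 0i, c = -0.4530 + -0.3610i
Iter 1: z = -0.4530 + -0.3610i, |z|^2 = 0.3355
Iter 2: z = -0.3781 + -0.0339i, |z|^2 = 0.1441
Iter 3: z = -0.3112 + -0.3353i, |z|^2 = 0.2093
Iter 4: z = -0.4686 + -0.1523i, |z|^2 = 0.2428
Iter 5: z = -0.2566 + -0.2183i, |z|^2 = 0.1135
Iter 6: z = -0.4348 + -0.2490i, |z|^2 = 0.2510
Iter 7: z = -0.3259 + -0.1445i, |z|^2 = 0.1271
Iter 8: z = -0.3676 + -0.2668i, |z|^2 = 0.2063
Iter 9: z = -0.3890 + -0.1648i, |z|^2 = 0.1785
Iter 10: z = -0.3288 + -0.2328i, |z|^2 = 0.1623
Iter 11: z = -0.3991 + -0.2079i, |z|^2 = 0.2025
Iter 12: z = -0.3370 + -0.1950i, |z|^2 = 0.1516
Iter 13: z = -0.3775 + -0.2295i, |z|^2 = 0.1952
Iter 14: z = -0.3632 + -0.1877i, |z|^2 = 0.1671
Iter 15: z = -0.3563 + -0.2247i, |z|^2 = 0.1774
Iter 16: z = -0.3765 + -0.2009i, |z|^2 = 0.1821
Iter 17: z = -0.3516 + -0.2097i, |z|^2 = 0.1676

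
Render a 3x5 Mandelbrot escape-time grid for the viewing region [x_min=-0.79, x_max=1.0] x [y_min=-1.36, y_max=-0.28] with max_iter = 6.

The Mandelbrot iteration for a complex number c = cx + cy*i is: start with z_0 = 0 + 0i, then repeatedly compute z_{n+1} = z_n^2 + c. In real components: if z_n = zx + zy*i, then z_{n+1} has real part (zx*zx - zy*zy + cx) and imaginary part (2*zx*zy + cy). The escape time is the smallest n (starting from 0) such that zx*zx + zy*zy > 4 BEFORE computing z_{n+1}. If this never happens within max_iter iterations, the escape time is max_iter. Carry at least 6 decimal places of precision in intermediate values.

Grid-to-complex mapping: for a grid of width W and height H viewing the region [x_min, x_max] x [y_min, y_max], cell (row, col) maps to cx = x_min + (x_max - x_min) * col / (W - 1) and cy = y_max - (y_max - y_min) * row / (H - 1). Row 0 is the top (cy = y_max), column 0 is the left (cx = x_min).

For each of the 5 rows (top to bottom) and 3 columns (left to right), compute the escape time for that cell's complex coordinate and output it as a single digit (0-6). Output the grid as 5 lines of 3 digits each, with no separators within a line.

(row=0, col=0): c = -0.7900 + -0.2800i → escape time 6
(row=0, col=1): c = 0.1050 + -0.2800i → escape time 6
(row=0, col=2): c = 1.0000 + -0.2800i → escape time 2
(row=1, col=0): c = -0.7900 + -0.5500i → escape time 6
(row=1, col=1): c = 0.1050 + -0.5500i → escape time 6
(row=1, col=2): c = 1.0000 + -0.5500i → escape time 2
(row=2, col=0): c = -0.7900 + -0.8200i → escape time 4
(row=2, col=1): c = 0.1050 + -0.8200i → escape time 6
(row=2, col=2): c = 1.0000 + -0.8200i → escape time 2
(row=3, col=0): c = -0.7900 + -1.0900i → escape time 3
(row=3, col=1): c = 0.1050 + -1.0900i → escape time 4
(row=3, col=2): c = 1.0000 + -1.0900i → escape time 2
(row=4, col=0): c = -0.7900 + -1.3600i → escape time 2
(row=4, col=1): c = 0.1050 + -1.3600i → escape time 2
(row=4, col=2): c = 1.0000 + -1.3600i → escape time 2

Answer: 662
662
462
342
222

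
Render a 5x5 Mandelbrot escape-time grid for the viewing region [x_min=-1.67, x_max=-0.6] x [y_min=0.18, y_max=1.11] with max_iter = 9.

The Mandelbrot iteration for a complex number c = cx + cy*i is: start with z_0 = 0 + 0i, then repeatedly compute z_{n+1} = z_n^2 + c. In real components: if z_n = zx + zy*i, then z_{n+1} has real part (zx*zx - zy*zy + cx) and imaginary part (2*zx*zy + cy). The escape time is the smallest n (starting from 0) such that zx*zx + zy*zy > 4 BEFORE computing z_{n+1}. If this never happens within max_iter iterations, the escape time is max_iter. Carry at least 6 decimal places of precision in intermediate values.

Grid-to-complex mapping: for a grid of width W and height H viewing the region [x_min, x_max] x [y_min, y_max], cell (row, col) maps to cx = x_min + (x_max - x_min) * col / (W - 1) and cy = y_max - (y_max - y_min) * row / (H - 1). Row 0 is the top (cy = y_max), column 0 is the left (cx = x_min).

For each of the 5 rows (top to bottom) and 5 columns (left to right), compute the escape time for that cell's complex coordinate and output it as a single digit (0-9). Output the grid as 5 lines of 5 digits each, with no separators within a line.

(row=0, col=0): c = -1.6700 + 1.1100i → escape time 1
(row=0, col=1): c = -1.4025 + 1.1100i → escape time 2
(row=0, col=2): c = -1.1350 + 1.1100i → escape time 3
(row=0, col=3): c = -0.8675 + 1.1100i → escape time 3
(row=0, col=4): c = -0.6000 + 1.1100i → escape time 3
(row=1, col=0): c = -1.6700 + 0.8775i → escape time 2
(row=1, col=1): c = -1.4025 + 0.8775i → escape time 3
(row=1, col=2): c = -1.1350 + 0.8775i → escape time 3
(row=1, col=3): c = -0.8675 + 0.8775i → escape time 3
(row=1, col=4): c = -0.6000 + 0.8775i → escape time 4
(row=2, col=0): c = -1.6700 + 0.6450i → escape time 3
(row=2, col=1): c = -1.4025 + 0.6450i → escape time 3
(row=2, col=2): c = -1.1350 + 0.6450i → escape time 3
(row=2, col=3): c = -0.8675 + 0.6450i → escape time 5
(row=2, col=4): c = -0.6000 + 0.6450i → escape time 9
(row=3, col=0): c = -1.6700 + 0.4125i → escape time 3
(row=3, col=1): c = -1.4025 + 0.4125i → escape time 4
(row=3, col=2): c = -1.1350 + 0.4125i → escape time 6
(row=3, col=3): c = -0.8675 + 0.4125i → escape time 7
(row=3, col=4): c = -0.6000 + 0.4125i → escape time 9
(row=4, col=0): c = -1.6700 + 0.1800i → escape time 4
(row=4, col=1): c = -1.4025 + 0.1800i → escape time 7
(row=4, col=2): c = -1.1350 + 0.1800i → escape time 9
(row=4, col=3): c = -0.8675 + 0.1800i → escape time 9
(row=4, col=4): c = -0.6000 + 0.1800i → escape time 9

Answer: 12333
23334
33359
34679
47999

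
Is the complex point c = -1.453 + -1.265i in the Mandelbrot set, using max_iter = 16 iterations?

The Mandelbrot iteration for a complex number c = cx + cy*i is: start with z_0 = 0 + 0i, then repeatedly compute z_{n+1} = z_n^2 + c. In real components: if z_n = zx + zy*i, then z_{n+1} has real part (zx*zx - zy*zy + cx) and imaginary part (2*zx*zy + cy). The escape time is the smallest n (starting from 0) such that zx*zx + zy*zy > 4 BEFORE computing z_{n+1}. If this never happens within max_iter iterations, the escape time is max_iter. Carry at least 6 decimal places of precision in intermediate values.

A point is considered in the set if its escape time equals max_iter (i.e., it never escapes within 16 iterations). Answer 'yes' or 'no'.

z_0 = 0 + 0i, c = -1.4530 + -1.2650i
Iter 1: z = -1.4530 + -1.2650i, |z|^2 = 3.7114
Iter 2: z = -0.9420 + 2.4111i, |z|^2 = 6.7007
Escaped at iteration 2

Answer: no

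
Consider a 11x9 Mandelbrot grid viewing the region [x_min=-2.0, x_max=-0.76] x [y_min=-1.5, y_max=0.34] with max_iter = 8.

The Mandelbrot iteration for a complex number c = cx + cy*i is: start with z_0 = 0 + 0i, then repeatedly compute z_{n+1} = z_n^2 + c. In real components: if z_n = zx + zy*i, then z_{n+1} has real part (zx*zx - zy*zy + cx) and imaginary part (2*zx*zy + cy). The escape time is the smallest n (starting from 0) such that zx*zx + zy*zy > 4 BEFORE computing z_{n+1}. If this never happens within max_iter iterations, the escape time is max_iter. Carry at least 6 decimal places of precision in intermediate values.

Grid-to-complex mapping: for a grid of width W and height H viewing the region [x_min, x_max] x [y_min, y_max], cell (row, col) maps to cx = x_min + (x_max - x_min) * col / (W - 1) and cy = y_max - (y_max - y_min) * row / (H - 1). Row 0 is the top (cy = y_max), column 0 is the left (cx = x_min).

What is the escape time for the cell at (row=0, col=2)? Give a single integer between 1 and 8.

z_0 = 0 + 0i, c = -1.7520 + 0.3400i
Iter 1: z = -1.7520 + 0.3400i, |z|^2 = 3.1851
Iter 2: z = 1.2019 + -0.8514i, |z|^2 = 2.1694
Iter 3: z = -1.0322 + -1.7065i, |z|^2 = 3.9777
Iter 4: z = -3.5986 + 3.8630i, |z|^2 = 27.8734
Escaped at iteration 4

Answer: 4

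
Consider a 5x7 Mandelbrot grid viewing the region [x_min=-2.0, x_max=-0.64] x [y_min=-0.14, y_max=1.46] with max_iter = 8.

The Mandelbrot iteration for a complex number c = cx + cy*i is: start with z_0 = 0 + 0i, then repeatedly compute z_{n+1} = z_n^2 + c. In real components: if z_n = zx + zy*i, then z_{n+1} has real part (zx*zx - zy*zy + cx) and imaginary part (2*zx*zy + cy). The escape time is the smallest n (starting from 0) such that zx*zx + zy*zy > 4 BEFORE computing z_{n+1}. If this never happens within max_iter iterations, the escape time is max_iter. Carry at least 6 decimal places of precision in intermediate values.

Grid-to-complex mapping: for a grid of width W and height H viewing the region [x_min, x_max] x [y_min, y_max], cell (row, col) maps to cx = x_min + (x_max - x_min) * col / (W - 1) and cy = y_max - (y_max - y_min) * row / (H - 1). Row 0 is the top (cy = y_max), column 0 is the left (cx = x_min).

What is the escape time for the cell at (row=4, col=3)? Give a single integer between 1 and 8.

Answer: 7

Derivation:
z_0 = 0 + 0i, c = -0.9800 + 0.3933i
Iter 1: z = -0.9800 + 0.3933i, |z|^2 = 1.1151
Iter 2: z = -0.1743 + -0.3776i, |z|^2 = 0.1730
Iter 3: z = -1.0922 + 0.5250i, |z|^2 = 1.4685
Iter 4: z = -0.0627 + -0.7534i, |z|^2 = 0.5716
Iter 5: z = -1.5437 + 0.4878i, |z|^2 = 2.6210
Iter 6: z = 1.1651 + -1.1127i, |z|^2 = 2.5956
Iter 7: z = -0.8608 + -2.1995i, |z|^2 = 5.5788
Escaped at iteration 7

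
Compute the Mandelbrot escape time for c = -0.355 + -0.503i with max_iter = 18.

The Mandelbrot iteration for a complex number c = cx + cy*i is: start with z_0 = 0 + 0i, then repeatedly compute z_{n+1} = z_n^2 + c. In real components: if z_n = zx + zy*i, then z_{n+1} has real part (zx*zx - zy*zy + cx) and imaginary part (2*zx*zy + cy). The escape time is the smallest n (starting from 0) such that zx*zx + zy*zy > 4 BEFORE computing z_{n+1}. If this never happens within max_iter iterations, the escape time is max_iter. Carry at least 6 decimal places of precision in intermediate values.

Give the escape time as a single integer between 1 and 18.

Answer: 18

Derivation:
z_0 = 0 + 0i, c = -0.3550 + -0.5030i
Iter 1: z = -0.3550 + -0.5030i, |z|^2 = 0.3790
Iter 2: z = -0.4820 + -0.1459i, |z|^2 = 0.2536
Iter 3: z = -0.1440 + -0.3624i, |z|^2 = 0.1521
Iter 4: z = -0.4656 + -0.3987i, |z|^2 = 0.3757
Iter 5: z = -0.2971 + -0.1318i, |z|^2 = 0.1057
Iter 6: z = -0.2841 + -0.4247i, |z|^2 = 0.2611
Iter 7: z = -0.4547 + -0.2617i, |z|^2 = 0.2752
Iter 8: z = -0.2168 + -0.2650i, |z|^2 = 0.1172
Iter 9: z = -0.3782 + -0.3881i, |z|^2 = 0.2937
Iter 10: z = -0.3626 + -0.2094i, |z|^2 = 0.1753
Iter 11: z = -0.2674 + -0.3512i, |z|^2 = 0.1948
Iter 12: z = -0.4068 + -0.3152i, |z|^2 = 0.2648
Iter 13: z = -0.2889 + -0.2465i, |z|^2 = 0.1442
Iter 14: z = -0.3323 + -0.3606i, |z|^2 = 0.2405
Iter 15: z = -0.3746 + -0.2633i, |z|^2 = 0.2096
Iter 16: z = -0.2841 + -0.3057i, |z|^2 = 0.1742
Iter 17: z = -0.3678 + -0.3293i, |z|^2 = 0.2437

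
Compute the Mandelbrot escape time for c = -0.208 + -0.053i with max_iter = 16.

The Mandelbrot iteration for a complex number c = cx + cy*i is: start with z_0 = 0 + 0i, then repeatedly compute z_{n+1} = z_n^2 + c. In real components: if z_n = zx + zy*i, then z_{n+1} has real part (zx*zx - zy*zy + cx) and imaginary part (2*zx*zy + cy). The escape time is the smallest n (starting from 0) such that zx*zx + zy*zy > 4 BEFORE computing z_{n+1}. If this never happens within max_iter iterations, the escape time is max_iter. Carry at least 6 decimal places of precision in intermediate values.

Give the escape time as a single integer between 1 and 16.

Answer: 16

Derivation:
z_0 = 0 + 0i, c = -0.2080 + -0.0530i
Iter 1: z = -0.2080 + -0.0530i, |z|^2 = 0.0461
Iter 2: z = -0.1675 + -0.0310i, |z|^2 = 0.0290
Iter 3: z = -0.1809 + -0.0426i, |z|^2 = 0.0345
Iter 4: z = -0.1771 + -0.0376i, |z|^2 = 0.0328
Iter 5: z = -0.1780 + -0.0397i, |z|^2 = 0.0333
Iter 6: z = -0.1779 + -0.0389i, |z|^2 = 0.0331
Iter 7: z = -0.1779 + -0.0392i, |z|^2 = 0.0332
Iter 8: z = -0.1779 + -0.0391i, |z|^2 = 0.0332
Iter 9: z = -0.1779 + -0.0391i, |z|^2 = 0.0332
Iter 10: z = -0.1779 + -0.0391i, |z|^2 = 0.0332
Iter 11: z = -0.1779 + -0.0391i, |z|^2 = 0.0332
Iter 12: z = -0.1779 + -0.0391i, |z|^2 = 0.0332
Iter 13: z = -0.1779 + -0.0391i, |z|^2 = 0.0332
Iter 14: z = -0.1779 + -0.0391i, |z|^2 = 0.0332
Iter 15: z = -0.1779 + -0.0391i, |z|^2 = 0.0332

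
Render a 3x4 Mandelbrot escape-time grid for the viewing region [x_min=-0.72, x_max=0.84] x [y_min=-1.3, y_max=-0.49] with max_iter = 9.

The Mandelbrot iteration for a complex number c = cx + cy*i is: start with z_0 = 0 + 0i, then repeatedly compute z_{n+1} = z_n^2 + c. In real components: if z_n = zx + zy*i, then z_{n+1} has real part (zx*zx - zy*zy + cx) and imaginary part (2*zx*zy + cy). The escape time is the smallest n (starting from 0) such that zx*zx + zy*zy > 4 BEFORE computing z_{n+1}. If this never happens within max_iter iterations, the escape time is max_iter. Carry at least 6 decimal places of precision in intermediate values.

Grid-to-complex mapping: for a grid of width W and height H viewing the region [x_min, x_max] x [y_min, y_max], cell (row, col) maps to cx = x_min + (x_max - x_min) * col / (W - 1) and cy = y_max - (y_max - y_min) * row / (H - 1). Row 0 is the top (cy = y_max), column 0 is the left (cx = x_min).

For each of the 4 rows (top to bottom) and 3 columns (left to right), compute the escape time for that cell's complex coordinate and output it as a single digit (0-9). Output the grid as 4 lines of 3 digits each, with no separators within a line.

(row=0, col=0): c = -0.7200 + -0.4900i → escape time 7
(row=0, col=1): c = 0.0600 + -0.4900i → escape time 9
(row=0, col=2): c = 0.8400 + -0.4900i → escape time 3
(row=1, col=0): c = -0.7200 + -0.7600i → escape time 4
(row=1, col=1): c = 0.0600 + -0.7600i → escape time 8
(row=1, col=2): c = 0.8400 + -0.7600i → escape time 2
(row=2, col=0): c = -0.7200 + -1.0300i → escape time 3
(row=2, col=1): c = 0.0600 + -1.0300i → escape time 4
(row=2, col=2): c = 0.8400 + -1.0300i → escape time 2
(row=3, col=0): c = -0.7200 + -1.3000i → escape time 3
(row=3, col=1): c = 0.0600 + -1.3000i → escape time 2
(row=3, col=2): c = 0.8400 + -1.3000i → escape time 2

Answer: 793
482
342
322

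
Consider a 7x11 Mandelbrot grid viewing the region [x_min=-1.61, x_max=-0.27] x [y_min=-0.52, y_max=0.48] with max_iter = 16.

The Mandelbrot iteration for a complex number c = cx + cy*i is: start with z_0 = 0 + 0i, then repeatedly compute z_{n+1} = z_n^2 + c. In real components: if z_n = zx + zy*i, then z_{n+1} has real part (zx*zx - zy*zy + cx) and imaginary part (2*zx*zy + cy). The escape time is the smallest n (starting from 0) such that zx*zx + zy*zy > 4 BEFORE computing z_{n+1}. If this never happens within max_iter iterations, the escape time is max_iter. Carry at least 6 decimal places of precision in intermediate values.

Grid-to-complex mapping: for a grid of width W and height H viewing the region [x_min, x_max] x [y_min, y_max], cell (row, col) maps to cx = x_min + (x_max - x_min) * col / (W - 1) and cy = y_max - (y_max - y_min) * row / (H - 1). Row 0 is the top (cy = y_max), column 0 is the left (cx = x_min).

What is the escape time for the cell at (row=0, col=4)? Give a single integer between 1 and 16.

Answer: 8

Derivation:
z_0 = 0 + 0i, c = -0.7167 + 0.4800i
Iter 1: z = -0.7167 + 0.4800i, |z|^2 = 0.7440
Iter 2: z = -0.4335 + -0.2080i, |z|^2 = 0.2311
Iter 3: z = -0.5720 + 0.6603i, |z|^2 = 0.7633
Iter 4: z = -0.8254 + -0.2755i, |z|^2 = 0.7572
Iter 5: z = -0.1112 + 0.9348i, |z|^2 = 0.8861
Iter 6: z = -1.5781 + 0.2721i, |z|^2 = 2.5644
Iter 7: z = 1.6996 + -0.3789i, |z|^2 = 3.0324
Iter 8: z = 2.0285 + -0.8081i, |z|^2 = 4.7679
Escaped at iteration 8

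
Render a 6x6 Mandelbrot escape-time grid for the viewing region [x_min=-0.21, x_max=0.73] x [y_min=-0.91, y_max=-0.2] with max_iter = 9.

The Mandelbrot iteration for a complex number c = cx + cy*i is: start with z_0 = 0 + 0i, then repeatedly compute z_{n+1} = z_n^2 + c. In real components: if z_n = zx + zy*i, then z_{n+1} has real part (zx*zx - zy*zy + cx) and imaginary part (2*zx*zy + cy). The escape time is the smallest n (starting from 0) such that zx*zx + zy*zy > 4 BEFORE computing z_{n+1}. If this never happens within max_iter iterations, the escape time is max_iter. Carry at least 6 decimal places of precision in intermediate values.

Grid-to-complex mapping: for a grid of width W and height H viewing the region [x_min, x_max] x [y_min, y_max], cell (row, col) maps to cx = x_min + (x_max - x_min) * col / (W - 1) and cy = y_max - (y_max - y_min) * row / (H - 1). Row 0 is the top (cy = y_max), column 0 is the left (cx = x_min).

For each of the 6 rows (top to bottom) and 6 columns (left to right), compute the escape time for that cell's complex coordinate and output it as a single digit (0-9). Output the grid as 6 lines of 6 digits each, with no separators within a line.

Answer: 999943
999943
999943
999933
996432
884432

Derivation:
(row=0, col=0): c = -0.2100 + -0.2000i → escape time 9
(row=0, col=1): c = -0.0220 + -0.2000i → escape time 9
(row=0, col=2): c = 0.1660 + -0.2000i → escape time 9
(row=0, col=3): c = 0.3540 + -0.2000i → escape time 9
(row=0, col=4): c = 0.5420 + -0.2000i → escape time 4
(row=0, col=5): c = 0.7300 + -0.2000i → escape time 3
(row=1, col=0): c = -0.2100 + -0.3420i → escape time 9
(row=1, col=1): c = -0.0220 + -0.3420i → escape time 9
(row=1, col=2): c = 0.1660 + -0.3420i → escape time 9
(row=1, col=3): c = 0.3540 + -0.3420i → escape time 9
(row=1, col=4): c = 0.5420 + -0.3420i → escape time 4
(row=1, col=5): c = 0.7300 + -0.3420i → escape time 3
(row=2, col=0): c = -0.2100 + -0.4840i → escape time 9
(row=2, col=1): c = -0.0220 + -0.4840i → escape time 9
(row=2, col=2): c = 0.1660 + -0.4840i → escape time 9
(row=2, col=3): c = 0.3540 + -0.4840i → escape time 9
(row=2, col=4): c = 0.5420 + -0.4840i → escape time 4
(row=2, col=5): c = 0.7300 + -0.4840i → escape time 3
(row=3, col=0): c = -0.2100 + -0.6260i → escape time 9
(row=3, col=1): c = -0.0220 + -0.6260i → escape time 9
(row=3, col=2): c = 0.1660 + -0.6260i → escape time 9
(row=3, col=3): c = 0.3540 + -0.6260i → escape time 9
(row=3, col=4): c = 0.5420 + -0.6260i → escape time 3
(row=3, col=5): c = 0.7300 + -0.6260i → escape time 3
(row=4, col=0): c = -0.2100 + -0.7680i → escape time 9
(row=4, col=1): c = -0.0220 + -0.7680i → escape time 9
(row=4, col=2): c = 0.1660 + -0.7680i → escape time 6
(row=4, col=3): c = 0.3540 + -0.7680i → escape time 4
(row=4, col=4): c = 0.5420 + -0.7680i → escape time 3
(row=4, col=5): c = 0.7300 + -0.7680i → escape time 2
(row=5, col=0): c = -0.2100 + -0.9100i → escape time 8
(row=5, col=1): c = -0.0220 + -0.9100i → escape time 8
(row=5, col=2): c = 0.1660 + -0.9100i → escape time 4
(row=5, col=3): c = 0.3540 + -0.9100i → escape time 4
(row=5, col=4): c = 0.5420 + -0.9100i → escape time 3
(row=5, col=5): c = 0.7300 + -0.9100i → escape time 2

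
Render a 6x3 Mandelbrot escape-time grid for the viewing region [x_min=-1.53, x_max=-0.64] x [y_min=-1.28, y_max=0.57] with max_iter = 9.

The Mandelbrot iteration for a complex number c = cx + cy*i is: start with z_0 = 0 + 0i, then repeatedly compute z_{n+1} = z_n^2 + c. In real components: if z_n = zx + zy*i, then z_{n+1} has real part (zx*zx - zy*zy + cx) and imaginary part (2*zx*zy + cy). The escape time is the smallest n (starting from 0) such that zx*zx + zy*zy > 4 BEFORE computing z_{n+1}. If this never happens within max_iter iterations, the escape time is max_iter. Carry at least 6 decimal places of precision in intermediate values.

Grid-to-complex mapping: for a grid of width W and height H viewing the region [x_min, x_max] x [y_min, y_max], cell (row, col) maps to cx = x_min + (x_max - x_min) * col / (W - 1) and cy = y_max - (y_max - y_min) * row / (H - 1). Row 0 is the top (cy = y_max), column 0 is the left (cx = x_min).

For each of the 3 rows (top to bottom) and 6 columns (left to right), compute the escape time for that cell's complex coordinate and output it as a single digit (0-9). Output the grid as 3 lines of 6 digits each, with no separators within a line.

(row=0, col=0): c = -1.5300 + 0.5700i → escape time 3
(row=0, col=1): c = -1.3520 + 0.5700i → escape time 3
(row=0, col=2): c = -1.1740 + 0.5700i → escape time 4
(row=0, col=3): c = -0.9960 + 0.5700i → escape time 5
(row=0, col=4): c = -0.8180 + 0.5700i → escape time 5
(row=0, col=5): c = -0.6400 + 0.5700i → escape time 8
(row=1, col=0): c = -1.5300 + -0.3550i → escape time 4
(row=1, col=1): c = -1.3520 + -0.3550i → escape time 6
(row=1, col=2): c = -1.1740 + -0.3550i → escape time 9
(row=1, col=3): c = -0.9960 + -0.3550i → escape time 9
(row=1, col=4): c = -0.8180 + -0.3550i → escape time 8
(row=1, col=5): c = -0.6400 + -0.3550i → escape time 9
(row=2, col=0): c = -1.5300 + -1.2800i → escape time 2
(row=2, col=1): c = -1.3520 + -1.2800i → escape time 2
(row=2, col=2): c = -1.1740 + -1.2800i → escape time 2
(row=2, col=3): c = -0.9960 + -1.2800i → escape time 2
(row=2, col=4): c = -0.8180 + -1.2800i → escape time 3
(row=2, col=5): c = -0.6400 + -1.2800i → escape time 3

Answer: 334558
469989
222233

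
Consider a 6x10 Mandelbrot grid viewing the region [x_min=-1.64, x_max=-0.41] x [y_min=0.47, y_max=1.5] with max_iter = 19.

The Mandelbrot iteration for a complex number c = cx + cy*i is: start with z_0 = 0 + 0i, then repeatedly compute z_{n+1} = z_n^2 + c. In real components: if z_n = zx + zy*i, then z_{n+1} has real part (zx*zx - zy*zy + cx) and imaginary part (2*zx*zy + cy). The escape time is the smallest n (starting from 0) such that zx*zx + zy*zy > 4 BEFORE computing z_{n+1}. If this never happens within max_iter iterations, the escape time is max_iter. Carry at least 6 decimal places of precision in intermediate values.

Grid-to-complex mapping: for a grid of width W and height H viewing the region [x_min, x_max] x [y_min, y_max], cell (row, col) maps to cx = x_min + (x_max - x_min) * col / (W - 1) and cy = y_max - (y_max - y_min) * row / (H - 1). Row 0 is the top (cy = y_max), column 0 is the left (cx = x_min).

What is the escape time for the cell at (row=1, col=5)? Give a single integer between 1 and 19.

Answer: 2

Derivation:
z_0 = 0 + 0i, c = -0.4100 + 1.3856i
Iter 1: z = -0.4100 + 1.3856i, |z|^2 = 2.0879
Iter 2: z = -2.1617 + 0.2494i, |z|^2 = 4.7350
Escaped at iteration 2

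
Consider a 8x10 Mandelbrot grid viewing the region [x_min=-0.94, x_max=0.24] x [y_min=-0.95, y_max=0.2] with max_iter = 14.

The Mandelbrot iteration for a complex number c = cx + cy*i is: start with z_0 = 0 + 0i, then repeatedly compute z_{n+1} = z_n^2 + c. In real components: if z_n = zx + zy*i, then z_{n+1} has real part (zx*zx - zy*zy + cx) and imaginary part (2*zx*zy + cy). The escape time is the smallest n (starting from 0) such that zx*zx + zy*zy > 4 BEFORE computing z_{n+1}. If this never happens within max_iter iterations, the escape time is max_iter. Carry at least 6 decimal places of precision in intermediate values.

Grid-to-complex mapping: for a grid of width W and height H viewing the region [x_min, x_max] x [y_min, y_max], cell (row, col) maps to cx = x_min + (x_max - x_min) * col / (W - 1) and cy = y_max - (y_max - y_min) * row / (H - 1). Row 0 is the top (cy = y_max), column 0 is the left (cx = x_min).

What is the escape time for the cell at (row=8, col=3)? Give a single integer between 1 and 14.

z_0 = 0 + 0i, c = -0.4343 + -0.8222i
Iter 1: z = -0.4343 + -0.8222i, |z|^2 = 0.8647
Iter 2: z = -0.9217 + -0.1081i, |z|^2 = 0.8613
Iter 3: z = 0.4036 + -0.6230i, |z|^2 = 0.5511
Iter 4: z = -0.6595 + -1.3251i, |z|^2 = 2.1910
Iter 5: z = -1.7553 + 0.9257i, |z|^2 = 3.9381
Iter 6: z = 1.7900 + -4.0720i, |z|^2 = 19.7856
Escaped at iteration 6

Answer: 6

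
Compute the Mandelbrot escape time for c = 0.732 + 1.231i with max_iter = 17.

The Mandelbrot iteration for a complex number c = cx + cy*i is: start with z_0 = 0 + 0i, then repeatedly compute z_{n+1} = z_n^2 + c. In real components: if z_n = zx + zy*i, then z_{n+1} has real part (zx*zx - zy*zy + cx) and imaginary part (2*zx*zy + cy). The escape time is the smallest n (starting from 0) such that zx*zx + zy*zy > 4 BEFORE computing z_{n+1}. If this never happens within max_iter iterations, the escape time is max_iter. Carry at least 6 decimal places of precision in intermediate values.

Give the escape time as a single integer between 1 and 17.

z_0 = 0 + 0i, c = 0.7320 + 1.2310i
Iter 1: z = 0.7320 + 1.2310i, |z|^2 = 2.0512
Iter 2: z = -0.2475 + 3.0332i, |z|^2 = 9.2615
Escaped at iteration 2

Answer: 2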